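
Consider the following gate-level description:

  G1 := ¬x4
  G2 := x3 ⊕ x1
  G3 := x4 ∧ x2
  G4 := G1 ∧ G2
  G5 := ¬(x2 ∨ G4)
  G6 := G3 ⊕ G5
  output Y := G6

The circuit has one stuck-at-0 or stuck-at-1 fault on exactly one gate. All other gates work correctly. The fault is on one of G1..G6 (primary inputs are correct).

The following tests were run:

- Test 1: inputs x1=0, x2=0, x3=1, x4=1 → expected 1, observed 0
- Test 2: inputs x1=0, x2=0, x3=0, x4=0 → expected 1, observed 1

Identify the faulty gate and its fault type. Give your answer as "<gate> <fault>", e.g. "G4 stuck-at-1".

G1 stuck-at-1

Fault-free values for test 1 (x1=0, x2=0, x3=1, x4=1): G1=0, G2=1, G3=0, G4=0, G5=1, G6=1, giving Y=1. Observed 0.
Test 1: faults giving observed 0 are {G1 stuck-at-1, G3 stuck-at-1, G4 stuck-at-1, G5 stuck-at-0, G6 stuck-at-0}.
Test 2 (x1=0, x2=0, x3=0, x4=0): fault-free G1=1, G2=0, G3=0, G4=0, G5=1, G6=1 → 1; observed 1. Eliminates G3 stuck-at-1, G4 stuck-at-1, G5 stuck-at-0, G6 stuck-at-0.
Only G1 stuck-at-1 is consistent with every test.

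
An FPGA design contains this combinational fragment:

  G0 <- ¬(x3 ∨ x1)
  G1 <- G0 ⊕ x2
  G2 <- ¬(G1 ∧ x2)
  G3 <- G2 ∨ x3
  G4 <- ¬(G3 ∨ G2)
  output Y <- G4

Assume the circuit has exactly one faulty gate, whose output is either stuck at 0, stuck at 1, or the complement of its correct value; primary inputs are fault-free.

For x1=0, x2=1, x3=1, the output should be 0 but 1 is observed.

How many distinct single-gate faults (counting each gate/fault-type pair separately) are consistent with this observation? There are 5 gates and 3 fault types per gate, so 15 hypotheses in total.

Fault-free: G0=0, G1=1, G2=0, G3=1, G4=0 → 0. Observed 1.
  G0: none of the 3 fault types match ✗
  G1: none of the 3 fault types match ✗
  G2: none of the 3 fault types match ✗
  G3: stuck-at-0, inverted output ✓; others ✗
  G4: stuck-at-1, inverted output ✓; others ✗
Consistent faults: {G3 stuck-at-0, G3 inverted output, G4 stuck-at-1, G4 inverted output} — 4 in all.

4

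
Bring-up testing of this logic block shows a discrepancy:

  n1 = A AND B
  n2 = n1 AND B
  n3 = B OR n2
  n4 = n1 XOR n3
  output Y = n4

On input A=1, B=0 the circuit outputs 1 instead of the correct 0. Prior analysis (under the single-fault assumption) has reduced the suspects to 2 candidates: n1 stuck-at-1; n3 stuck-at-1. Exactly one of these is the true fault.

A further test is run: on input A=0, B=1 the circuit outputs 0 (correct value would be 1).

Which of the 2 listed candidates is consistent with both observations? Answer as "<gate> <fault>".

n1 stuck-at-1

Evaluate each candidate on input A=0, B=1:
  n1 stuck-at-1: n1=1 [stuck-at-1], n2=1, n3=1, n4=0 → 0 — matches
  n3 stuck-at-1: n1=0, n2=0, n3=1 [stuck-at-1], n4=1 → 1 — eliminated
Only n1 stuck-at-1 reproduces the observed 0.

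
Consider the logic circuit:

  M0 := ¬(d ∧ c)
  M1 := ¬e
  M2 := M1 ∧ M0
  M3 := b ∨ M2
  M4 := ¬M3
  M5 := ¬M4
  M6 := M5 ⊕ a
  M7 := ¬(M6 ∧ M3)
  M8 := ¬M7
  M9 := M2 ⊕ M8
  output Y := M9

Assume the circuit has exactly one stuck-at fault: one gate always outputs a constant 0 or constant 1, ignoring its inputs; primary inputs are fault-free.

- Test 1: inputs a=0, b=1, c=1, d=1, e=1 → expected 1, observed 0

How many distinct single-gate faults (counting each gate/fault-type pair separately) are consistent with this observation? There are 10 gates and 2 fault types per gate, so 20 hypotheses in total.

8

Fault-free: M0=0, M1=0, M2=0, M3=1, M4=0, M5=1, M6=1, M7=0, M8=1, M9=1 → 1. Observed 0.
  M0: none of the 2 fault types match ✗
  M1: none of the 2 fault types match ✗
  M2: stuck-at-1 ✓; others ✗
  M3: stuck-at-0 ✓; others ✗
  M4: stuck-at-1 ✓; others ✗
  M5: stuck-at-0 ✓; others ✗
  M6: stuck-at-0 ✓; others ✗
  M7: stuck-at-1 ✓; others ✗
  M8: stuck-at-0 ✓; others ✗
  M9: stuck-at-0 ✓; others ✗
Consistent faults: {M2 stuck-at-1, M3 stuck-at-0, M4 stuck-at-1, M5 stuck-at-0, M6 stuck-at-0, M7 stuck-at-1, M8 stuck-at-0, M9 stuck-at-0} — 8 in all.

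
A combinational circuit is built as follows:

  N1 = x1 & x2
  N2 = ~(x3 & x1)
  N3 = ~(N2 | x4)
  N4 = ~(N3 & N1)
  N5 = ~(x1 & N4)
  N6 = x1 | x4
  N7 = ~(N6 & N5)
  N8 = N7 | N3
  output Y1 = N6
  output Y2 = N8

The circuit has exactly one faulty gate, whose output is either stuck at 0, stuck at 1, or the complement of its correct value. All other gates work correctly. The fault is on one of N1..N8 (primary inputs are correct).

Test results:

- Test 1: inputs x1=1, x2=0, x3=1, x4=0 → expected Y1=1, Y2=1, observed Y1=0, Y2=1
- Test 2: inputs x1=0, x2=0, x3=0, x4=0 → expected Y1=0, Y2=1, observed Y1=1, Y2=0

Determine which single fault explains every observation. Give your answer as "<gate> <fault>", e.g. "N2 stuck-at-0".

N6 inverted output

Fault-free values for test 1 (x1=1, x2=0, x3=1, x4=0): N1=0, N2=0, N3=1, N4=1, N5=0, N6=1, N7=1, N8=1, giving Y1=1, Y2=1. Observed Y1=0, Y2=1.
Test 1: faults giving observed Y1=0, Y2=1 are {N6 stuck-at-0, N6 inverted output}.
Test 2 (x1=0, x2=0, x3=0, x4=0): fault-free N1=0, N2=1, N3=0, N4=1, N5=1, N6=0, N7=1, N8=1 → Y1=0, Y2=1; observed Y1=1, Y2=0. Eliminates N6 stuck-at-0.
Only N6 inverted output is consistent with every test.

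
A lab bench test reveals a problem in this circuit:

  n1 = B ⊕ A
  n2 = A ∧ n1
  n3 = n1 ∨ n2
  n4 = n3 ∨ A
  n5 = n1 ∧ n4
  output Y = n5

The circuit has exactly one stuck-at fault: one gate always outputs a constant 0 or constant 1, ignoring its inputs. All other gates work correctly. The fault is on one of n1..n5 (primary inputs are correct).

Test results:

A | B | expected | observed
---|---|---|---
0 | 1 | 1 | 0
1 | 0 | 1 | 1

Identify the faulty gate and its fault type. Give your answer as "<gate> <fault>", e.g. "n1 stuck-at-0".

n3 stuck-at-0

Fault-free values for test 1 (A=0, B=1): n1=1, n2=0, n3=1, n4=1, n5=1, giving Y=1. Observed 0.
Test 1: faults giving observed 0 are {n1 stuck-at-0, n3 stuck-at-0, n4 stuck-at-0, n5 stuck-at-0}.
Test 2 (A=1, B=0): fault-free n1=1, n2=1, n3=1, n4=1, n5=1 → 1; observed 1. Eliminates n1 stuck-at-0, n4 stuck-at-0, n5 stuck-at-0.
Only n3 stuck-at-0 is consistent with every test.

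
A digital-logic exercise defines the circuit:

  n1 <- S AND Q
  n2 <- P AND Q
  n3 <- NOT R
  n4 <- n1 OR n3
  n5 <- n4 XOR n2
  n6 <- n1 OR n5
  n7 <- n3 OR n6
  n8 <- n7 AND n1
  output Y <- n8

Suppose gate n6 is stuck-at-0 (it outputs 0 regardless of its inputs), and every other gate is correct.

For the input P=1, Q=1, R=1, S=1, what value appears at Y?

0

Propagate with n6 forced: n1=1, n2=1, n3=0, n4=1, n5=0, n6=0 [stuck-at-0], n7=0, n8=0.
So Y = 0. (Without the fault it would be 1.)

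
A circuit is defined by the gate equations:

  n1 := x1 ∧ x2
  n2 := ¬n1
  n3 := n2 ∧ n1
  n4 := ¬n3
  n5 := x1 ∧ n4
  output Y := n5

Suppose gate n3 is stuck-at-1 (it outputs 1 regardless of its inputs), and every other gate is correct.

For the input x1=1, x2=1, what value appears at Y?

Propagate with n3 forced: n1=1, n2=0, n3=1 [stuck-at-1], n4=0, n5=0.
So Y = 0. (Without the fault it would be 1.)

0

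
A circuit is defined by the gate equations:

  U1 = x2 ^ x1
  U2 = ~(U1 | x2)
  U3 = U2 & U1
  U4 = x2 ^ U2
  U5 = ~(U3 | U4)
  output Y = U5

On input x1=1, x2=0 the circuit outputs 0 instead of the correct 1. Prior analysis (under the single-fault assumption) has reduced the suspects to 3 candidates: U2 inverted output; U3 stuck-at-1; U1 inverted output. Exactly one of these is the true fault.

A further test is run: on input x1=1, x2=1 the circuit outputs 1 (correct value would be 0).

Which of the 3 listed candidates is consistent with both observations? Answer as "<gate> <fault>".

U2 inverted output

Evaluate each candidate on input x1=1, x2=1:
  U2 inverted output: U1=0, U2=1 [inverted output], U3=0, U4=0, U5=1 → 1 — matches
  U3 stuck-at-1: U1=0, U2=0, U3=1 [stuck-at-1], U4=1, U5=0 → 0 — eliminated
  U1 inverted output: U1=1 [inverted output], U2=0, U3=0, U4=1, U5=0 → 0 — eliminated
Only U2 inverted output reproduces the observed 1.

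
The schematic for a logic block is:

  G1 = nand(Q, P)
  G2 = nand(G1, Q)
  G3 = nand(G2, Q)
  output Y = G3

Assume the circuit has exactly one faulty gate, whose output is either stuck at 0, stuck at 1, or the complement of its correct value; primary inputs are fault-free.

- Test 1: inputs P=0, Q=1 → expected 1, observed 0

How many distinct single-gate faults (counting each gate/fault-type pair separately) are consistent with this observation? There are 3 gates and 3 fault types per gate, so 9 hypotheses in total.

6

Fault-free: G1=1, G2=0, G3=1 → 1. Observed 0.
  G1 stuck-at-0: output 0 ✓
  G1 stuck-at-1: output 1 ✗
  G1 inverted output: output 0 ✓
  G2 stuck-at-0: output 1 ✗
  G2 stuck-at-1: output 0 ✓
  G2 inverted output: output 0 ✓
  G3 stuck-at-0: output 0 ✓
  G3 stuck-at-1: output 1 ✗
  G3 inverted output: output 0 ✓
Consistent faults: {G1 stuck-at-0, G1 inverted output, G2 stuck-at-1, G2 inverted output, G3 stuck-at-0, G3 inverted output} — 6 in all.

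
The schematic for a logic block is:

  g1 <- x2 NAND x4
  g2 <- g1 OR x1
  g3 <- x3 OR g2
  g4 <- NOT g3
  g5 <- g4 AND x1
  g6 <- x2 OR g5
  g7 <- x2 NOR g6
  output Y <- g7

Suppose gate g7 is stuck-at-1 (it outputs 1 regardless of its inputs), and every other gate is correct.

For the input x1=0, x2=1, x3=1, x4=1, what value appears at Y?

Propagate with g7 forced: g1=0, g2=0, g3=1, g4=0, g5=0, g6=1, g7=1 [stuck-at-1].
So Y = 1. (Without the fault it would be 0.)

1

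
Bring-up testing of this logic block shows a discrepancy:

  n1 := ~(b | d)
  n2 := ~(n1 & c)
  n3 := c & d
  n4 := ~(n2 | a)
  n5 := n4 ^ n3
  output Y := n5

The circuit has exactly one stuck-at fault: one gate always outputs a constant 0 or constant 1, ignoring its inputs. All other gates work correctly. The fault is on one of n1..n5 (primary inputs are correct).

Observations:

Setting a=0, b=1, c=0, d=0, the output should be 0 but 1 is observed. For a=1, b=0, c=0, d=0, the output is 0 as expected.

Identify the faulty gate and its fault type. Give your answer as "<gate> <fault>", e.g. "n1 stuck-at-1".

Fault-free values for test 1 (a=0, b=1, c=0, d=0): n1=0, n2=1, n3=0, n4=0, n5=0, giving Y=0. Observed 1.
Test 1: faults giving observed 1 are {n2 stuck-at-0, n3 stuck-at-1, n4 stuck-at-1, n5 stuck-at-1}.
Test 2 (a=1, b=0, c=0, d=0): fault-free n1=1, n2=1, n3=0, n4=0, n5=0 → 0; observed 0. Eliminates n3 stuck-at-1, n4 stuck-at-1, n5 stuck-at-1.
Only n2 stuck-at-0 is consistent with every test.

n2 stuck-at-0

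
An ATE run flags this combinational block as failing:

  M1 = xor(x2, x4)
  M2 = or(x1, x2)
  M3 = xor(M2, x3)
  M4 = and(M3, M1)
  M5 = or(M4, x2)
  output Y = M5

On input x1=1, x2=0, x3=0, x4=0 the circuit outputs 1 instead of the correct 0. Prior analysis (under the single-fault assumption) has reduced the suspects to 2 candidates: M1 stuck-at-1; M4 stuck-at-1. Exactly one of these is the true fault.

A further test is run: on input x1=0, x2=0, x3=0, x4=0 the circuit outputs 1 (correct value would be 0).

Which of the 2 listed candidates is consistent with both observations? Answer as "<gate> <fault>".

M4 stuck-at-1

Evaluate each candidate on input x1=0, x2=0, x3=0, x4=0:
  M1 stuck-at-1: M1=1 [stuck-at-1], M2=0, M3=0, M4=0, M5=0 → 0 — eliminated
  M4 stuck-at-1: M1=0, M2=0, M3=0, M4=1 [stuck-at-1], M5=1 → 1 — matches
Only M4 stuck-at-1 reproduces the observed 1.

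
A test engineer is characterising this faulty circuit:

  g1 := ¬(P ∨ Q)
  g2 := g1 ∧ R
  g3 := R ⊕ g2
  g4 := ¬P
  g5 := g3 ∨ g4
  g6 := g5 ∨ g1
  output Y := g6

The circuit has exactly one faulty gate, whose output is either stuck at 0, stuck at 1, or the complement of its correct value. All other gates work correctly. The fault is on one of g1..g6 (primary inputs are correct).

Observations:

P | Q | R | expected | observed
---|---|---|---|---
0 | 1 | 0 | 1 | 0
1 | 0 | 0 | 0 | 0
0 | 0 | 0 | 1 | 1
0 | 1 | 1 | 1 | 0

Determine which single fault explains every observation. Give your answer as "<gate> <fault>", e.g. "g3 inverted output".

Fault-free values for test 1 (P=0, Q=1, R=0): g1=0, g2=0, g3=0, g4=1, g5=1, g6=1, giving Y=1. Observed 0.
Test 1: faults giving observed 0 are {g4 stuck-at-0, g4 inverted output, g5 stuck-at-0, g5 inverted output, g6 stuck-at-0, g6 inverted output}.
Test 2 (P=1, Q=0, R=0): fault-free g1=0, g2=0, g3=0, g4=0, g5=0, g6=0 → 0; observed 0. Eliminates g4 inverted output, g5 inverted output, g6 inverted output.
Test 3 (P=0, Q=0, R=0): fault-free g1=1, g2=0, g3=0, g4=1, g5=1, g6=1 → 1; observed 1. Eliminates g6 stuck-at-0.
Test 4 (P=0, Q=1, R=1): fault-free g1=0, g2=0, g3=1, g4=1, g5=1, g6=1 → 1; observed 0. Eliminates g4 stuck-at-0.
Only g5 stuck-at-0 is consistent with every test.

g5 stuck-at-0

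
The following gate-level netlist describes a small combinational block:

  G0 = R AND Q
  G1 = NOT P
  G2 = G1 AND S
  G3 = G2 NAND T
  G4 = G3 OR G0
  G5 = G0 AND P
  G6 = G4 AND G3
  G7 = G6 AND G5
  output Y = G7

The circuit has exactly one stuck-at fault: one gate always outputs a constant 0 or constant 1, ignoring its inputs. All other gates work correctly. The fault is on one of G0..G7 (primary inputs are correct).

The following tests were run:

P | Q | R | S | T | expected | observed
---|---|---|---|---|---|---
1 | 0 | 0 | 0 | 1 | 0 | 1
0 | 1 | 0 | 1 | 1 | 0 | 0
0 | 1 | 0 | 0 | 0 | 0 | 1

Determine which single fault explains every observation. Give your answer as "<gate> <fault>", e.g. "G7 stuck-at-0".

Fault-free values for test 1 (P=1, Q=0, R=0, S=0, T=1): G0=0, G1=0, G2=0, G3=1, G4=1, G5=0, G6=1, G7=0, giving Y=0. Observed 1.
Test 1: faults giving observed 1 are {G0 stuck-at-1, G5 stuck-at-1, G7 stuck-at-1}.
Test 2 (P=0, Q=1, R=0, S=1, T=1): fault-free G0=0, G1=1, G2=1, G3=0, G4=0, G5=0, G6=0, G7=0 → 0; observed 0. Eliminates G7 stuck-at-1.
Test 3 (P=0, Q=1, R=0, S=0, T=0): fault-free G0=0, G1=1, G2=0, G3=1, G4=1, G5=0, G6=1, G7=0 → 0; observed 1. Eliminates G0 stuck-at-1.
Only G5 stuck-at-1 is consistent with every test.

G5 stuck-at-1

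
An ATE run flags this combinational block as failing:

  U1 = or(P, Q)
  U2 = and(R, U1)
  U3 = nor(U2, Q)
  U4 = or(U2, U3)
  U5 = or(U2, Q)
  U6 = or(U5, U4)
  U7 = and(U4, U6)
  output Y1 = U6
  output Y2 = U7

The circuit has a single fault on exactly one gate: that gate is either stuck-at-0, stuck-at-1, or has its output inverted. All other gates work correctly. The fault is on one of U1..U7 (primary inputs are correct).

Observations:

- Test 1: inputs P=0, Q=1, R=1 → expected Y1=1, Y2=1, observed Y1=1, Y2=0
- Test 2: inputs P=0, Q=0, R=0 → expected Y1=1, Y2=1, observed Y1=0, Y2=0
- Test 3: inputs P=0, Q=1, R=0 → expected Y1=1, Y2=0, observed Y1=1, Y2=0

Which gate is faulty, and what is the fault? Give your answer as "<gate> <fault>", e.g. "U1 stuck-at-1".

U4 stuck-at-0

Fault-free values for test 1 (P=0, Q=1, R=1): U1=1, U2=1, U3=0, U4=1, U5=1, U6=1, U7=1, giving Y1=1, Y2=1. Observed Y1=1, Y2=0.
Test 1: faults giving observed Y1=1, Y2=0 are {U1 stuck-at-0, U1 inverted output, U2 stuck-at-0, U2 inverted output, U4 stuck-at-0, U4 inverted output, U7 stuck-at-0, U7 inverted output}.
Test 2 (P=0, Q=0, R=0): fault-free U1=0, U2=0, U3=1, U4=1, U5=0, U6=1, U7=1 → Y1=1, Y2=1; observed Y1=0, Y2=0. Eliminates U1 stuck-at-0, U1 inverted output, U2 stuck-at-0, U2 inverted output, U7 stuck-at-0, U7 inverted output.
Test 3 (P=0, Q=1, R=0): fault-free U1=1, U2=0, U3=0, U4=0, U5=1, U6=1, U7=0 → Y1=1, Y2=0; observed Y1=1, Y2=0. Eliminates U4 inverted output.
Only U4 stuck-at-0 is consistent with every test.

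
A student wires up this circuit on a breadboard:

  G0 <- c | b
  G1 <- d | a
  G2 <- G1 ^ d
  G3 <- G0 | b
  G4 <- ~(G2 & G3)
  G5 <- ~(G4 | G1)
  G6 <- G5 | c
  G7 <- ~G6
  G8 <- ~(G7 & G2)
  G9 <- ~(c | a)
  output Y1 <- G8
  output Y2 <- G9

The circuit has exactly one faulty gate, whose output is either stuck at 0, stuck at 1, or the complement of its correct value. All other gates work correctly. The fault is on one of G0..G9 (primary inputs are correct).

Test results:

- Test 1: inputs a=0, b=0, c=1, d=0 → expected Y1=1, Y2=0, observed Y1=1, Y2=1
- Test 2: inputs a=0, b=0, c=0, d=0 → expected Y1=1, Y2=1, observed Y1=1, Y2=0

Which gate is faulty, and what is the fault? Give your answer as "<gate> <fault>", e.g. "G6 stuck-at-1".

Fault-free values for test 1 (a=0, b=0, c=1, d=0): G0=1, G1=0, G2=0, G3=1, G4=1, G5=0, G6=1, G7=0, G8=1, G9=0, giving Y1=1, Y2=0. Observed Y1=1, Y2=1.
Test 1: faults giving observed Y1=1, Y2=1 are {G9 stuck-at-1, G9 inverted output}.
Test 2 (a=0, b=0, c=0, d=0): fault-free G0=0, G1=0, G2=0, G3=0, G4=1, G5=0, G6=0, G7=1, G8=1, G9=1 → Y1=1, Y2=1; observed Y1=1, Y2=0. Eliminates G9 stuck-at-1.
Only G9 inverted output is consistent with every test.

G9 inverted output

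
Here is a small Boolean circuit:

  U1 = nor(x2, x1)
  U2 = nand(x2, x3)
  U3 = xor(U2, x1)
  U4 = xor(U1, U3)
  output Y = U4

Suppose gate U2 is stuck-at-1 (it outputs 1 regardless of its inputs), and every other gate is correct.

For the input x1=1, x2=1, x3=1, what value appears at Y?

0

Propagate with U2 forced: U1=0, U2=1 [stuck-at-1], U3=0, U4=0.
So Y = 0. (Without the fault it would be 1.)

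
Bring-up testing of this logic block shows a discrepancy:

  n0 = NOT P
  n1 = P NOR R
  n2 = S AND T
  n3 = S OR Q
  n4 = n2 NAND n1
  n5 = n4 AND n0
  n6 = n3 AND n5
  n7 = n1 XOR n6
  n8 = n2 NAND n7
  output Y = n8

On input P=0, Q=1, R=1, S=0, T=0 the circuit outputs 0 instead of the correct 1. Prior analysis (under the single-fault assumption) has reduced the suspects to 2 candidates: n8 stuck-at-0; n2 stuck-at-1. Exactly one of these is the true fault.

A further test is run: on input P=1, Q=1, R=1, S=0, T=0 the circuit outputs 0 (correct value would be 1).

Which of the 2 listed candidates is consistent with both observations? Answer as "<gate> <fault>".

Evaluate each candidate on input P=1, Q=1, R=1, S=0, T=0:
  n8 stuck-at-0: n0=0, n1=0, n2=0, n3=1, n4=1, n5=0, n6=0, n7=0, n8=0 [stuck-at-0] → 0 — matches
  n2 stuck-at-1: n0=0, n1=0, n2=1 [stuck-at-1], n3=1, n4=1, n5=0, n6=0, n7=0, n8=1 → 1 — eliminated
Only n8 stuck-at-0 reproduces the observed 0.

n8 stuck-at-0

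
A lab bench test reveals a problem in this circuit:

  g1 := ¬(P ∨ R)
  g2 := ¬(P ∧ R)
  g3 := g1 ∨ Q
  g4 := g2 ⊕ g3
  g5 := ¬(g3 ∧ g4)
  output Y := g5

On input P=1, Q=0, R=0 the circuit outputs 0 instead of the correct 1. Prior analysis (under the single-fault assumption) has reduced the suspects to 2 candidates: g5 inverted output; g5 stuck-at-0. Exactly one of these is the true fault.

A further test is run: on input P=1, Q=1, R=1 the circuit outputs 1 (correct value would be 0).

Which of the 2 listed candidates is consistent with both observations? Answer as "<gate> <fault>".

Evaluate each candidate on input P=1, Q=1, R=1:
  g5 inverted output: g1=0, g2=0, g3=1, g4=1, g5=1 [inverted output] → 1 — matches
  g5 stuck-at-0: g1=0, g2=0, g3=1, g4=1, g5=0 [stuck-at-0] → 0 — eliminated
Only g5 inverted output reproduces the observed 1.

g5 inverted output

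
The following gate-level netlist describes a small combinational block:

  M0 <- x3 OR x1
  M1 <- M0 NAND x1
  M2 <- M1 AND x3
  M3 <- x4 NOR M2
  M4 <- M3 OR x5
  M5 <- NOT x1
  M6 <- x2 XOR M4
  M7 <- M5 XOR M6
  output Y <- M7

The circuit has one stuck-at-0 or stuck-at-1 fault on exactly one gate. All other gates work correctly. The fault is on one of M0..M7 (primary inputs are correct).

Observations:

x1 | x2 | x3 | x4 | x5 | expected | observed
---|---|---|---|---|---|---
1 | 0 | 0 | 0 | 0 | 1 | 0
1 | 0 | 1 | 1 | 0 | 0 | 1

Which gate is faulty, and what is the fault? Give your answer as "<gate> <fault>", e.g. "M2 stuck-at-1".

Fault-free values for test 1 (x1=1, x2=0, x3=0, x4=0, x5=0): M0=1, M1=0, M2=0, M3=1, M4=1, M5=0, M6=1, M7=1, giving Y=1. Observed 0.
Test 1: faults giving observed 0 are {M2 stuck-at-1, M3 stuck-at-0, M4 stuck-at-0, M5 stuck-at-1, M6 stuck-at-0, M7 stuck-at-0}.
Test 2 (x1=1, x2=0, x3=1, x4=1, x5=0): fault-free M0=1, M1=0, M2=0, M3=0, M4=0, M5=0, M6=0, M7=0 → 0; observed 1. Eliminates M2 stuck-at-1, M3 stuck-at-0, M4 stuck-at-0, M6 stuck-at-0, M7 stuck-at-0.
Only M5 stuck-at-1 is consistent with every test.

M5 stuck-at-1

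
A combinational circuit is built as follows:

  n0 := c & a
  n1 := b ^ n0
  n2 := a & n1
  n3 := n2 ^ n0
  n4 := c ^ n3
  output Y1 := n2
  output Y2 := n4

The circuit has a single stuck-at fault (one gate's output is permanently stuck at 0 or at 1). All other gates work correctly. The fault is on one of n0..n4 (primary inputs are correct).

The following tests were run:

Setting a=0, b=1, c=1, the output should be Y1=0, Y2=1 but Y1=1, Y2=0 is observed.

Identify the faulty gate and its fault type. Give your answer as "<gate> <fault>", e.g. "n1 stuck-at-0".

Fault-free values for test 1 (a=0, b=1, c=1): n0=0, n1=1, n2=0, n3=0, n4=1, giving Y1=0, Y2=1. Observed Y1=1, Y2=0.
Test 1: faults giving observed Y1=1, Y2=0 are {n2 stuck-at-1}.
Only n2 stuck-at-1 is consistent with every test.

n2 stuck-at-1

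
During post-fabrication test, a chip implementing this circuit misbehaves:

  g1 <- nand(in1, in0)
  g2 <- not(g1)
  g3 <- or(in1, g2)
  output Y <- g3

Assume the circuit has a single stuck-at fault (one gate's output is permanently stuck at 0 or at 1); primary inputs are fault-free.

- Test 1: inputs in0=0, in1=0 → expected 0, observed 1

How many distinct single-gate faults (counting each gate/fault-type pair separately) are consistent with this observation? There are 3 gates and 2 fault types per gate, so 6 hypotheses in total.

Fault-free: g1=1, g2=0, g3=0 → 0. Observed 1.
  g1 stuck-at-0: output 1 ✓
  g1 stuck-at-1: output 0 ✗
  g2 stuck-at-0: output 0 ✗
  g2 stuck-at-1: output 1 ✓
  g3 stuck-at-0: output 0 ✗
  g3 stuck-at-1: output 1 ✓
Consistent faults: {g1 stuck-at-0, g2 stuck-at-1, g3 stuck-at-1} — 3 in all.

3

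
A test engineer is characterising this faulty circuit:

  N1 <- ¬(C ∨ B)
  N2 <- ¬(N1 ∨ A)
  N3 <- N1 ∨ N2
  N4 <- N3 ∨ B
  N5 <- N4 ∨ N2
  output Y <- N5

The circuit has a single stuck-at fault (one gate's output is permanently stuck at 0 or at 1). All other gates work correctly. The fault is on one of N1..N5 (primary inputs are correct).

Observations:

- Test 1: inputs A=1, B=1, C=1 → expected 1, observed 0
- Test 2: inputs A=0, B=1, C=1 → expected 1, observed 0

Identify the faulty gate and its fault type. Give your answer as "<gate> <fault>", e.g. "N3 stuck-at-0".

N5 stuck-at-0

Fault-free values for test 1 (A=1, B=1, C=1): N1=0, N2=0, N3=0, N4=1, N5=1, giving Y=1. Observed 0.
Test 1: faults giving observed 0 are {N4 stuck-at-0, N5 stuck-at-0}.
Test 2 (A=0, B=1, C=1): fault-free N1=0, N2=1, N3=1, N4=1, N5=1 → 1; observed 0. Eliminates N4 stuck-at-0.
Only N5 stuck-at-0 is consistent with every test.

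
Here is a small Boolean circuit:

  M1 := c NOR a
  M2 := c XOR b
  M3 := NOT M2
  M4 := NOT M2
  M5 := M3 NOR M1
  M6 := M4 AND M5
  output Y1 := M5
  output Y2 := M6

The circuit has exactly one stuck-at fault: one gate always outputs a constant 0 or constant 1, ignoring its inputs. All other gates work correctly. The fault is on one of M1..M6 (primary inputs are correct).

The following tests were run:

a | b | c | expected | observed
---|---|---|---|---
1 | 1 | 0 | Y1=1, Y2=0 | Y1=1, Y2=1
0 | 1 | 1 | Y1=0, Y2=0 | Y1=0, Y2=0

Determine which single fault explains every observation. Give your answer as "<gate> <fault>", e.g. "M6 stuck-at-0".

M4 stuck-at-1

Fault-free values for test 1 (a=1, b=1, c=0): M1=0, M2=1, M3=0, M4=0, M5=1, M6=0, giving Y1=1, Y2=0. Observed Y1=1, Y2=1.
Test 1: faults giving observed Y1=1, Y2=1 are {M4 stuck-at-1, M6 stuck-at-1}.
Test 2 (a=0, b=1, c=1): fault-free M1=0, M2=0, M3=1, M4=1, M5=0, M6=0 → Y1=0, Y2=0; observed Y1=0, Y2=0. Eliminates M6 stuck-at-1.
Only M4 stuck-at-1 is consistent with every test.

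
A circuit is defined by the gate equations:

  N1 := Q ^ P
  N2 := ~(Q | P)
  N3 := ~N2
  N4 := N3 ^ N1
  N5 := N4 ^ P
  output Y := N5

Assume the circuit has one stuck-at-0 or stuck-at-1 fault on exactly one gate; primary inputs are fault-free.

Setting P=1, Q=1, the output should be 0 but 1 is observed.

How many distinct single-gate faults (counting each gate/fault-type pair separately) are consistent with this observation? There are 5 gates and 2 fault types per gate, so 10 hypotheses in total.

5

Fault-free: N1=0, N2=0, N3=1, N4=1, N5=0 → 0. Observed 1.
  N1 stuck-at-0: output 0 ✗
  N1 stuck-at-1: output 1 ✓
  N2 stuck-at-0: output 0 ✗
  N2 stuck-at-1: output 1 ✓
  N3 stuck-at-0: output 1 ✓
  N3 stuck-at-1: output 0 ✗
  N4 stuck-at-0: output 1 ✓
  N4 stuck-at-1: output 0 ✗
  N5 stuck-at-0: output 0 ✗
  N5 stuck-at-1: output 1 ✓
Consistent faults: {N1 stuck-at-1, N2 stuck-at-1, N3 stuck-at-0, N4 stuck-at-0, N5 stuck-at-1} — 5 in all.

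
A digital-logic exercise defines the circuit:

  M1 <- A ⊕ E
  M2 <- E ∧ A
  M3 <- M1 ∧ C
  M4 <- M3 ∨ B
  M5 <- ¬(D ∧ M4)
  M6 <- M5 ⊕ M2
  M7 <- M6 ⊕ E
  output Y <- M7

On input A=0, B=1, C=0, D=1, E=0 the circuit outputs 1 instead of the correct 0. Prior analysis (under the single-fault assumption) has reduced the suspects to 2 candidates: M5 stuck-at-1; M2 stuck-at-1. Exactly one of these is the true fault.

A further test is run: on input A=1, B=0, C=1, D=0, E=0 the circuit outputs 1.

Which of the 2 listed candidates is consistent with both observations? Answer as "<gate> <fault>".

Evaluate each candidate on input A=1, B=0, C=1, D=0, E=0:
  M5 stuck-at-1: M1=1, M2=0, M3=1, M4=1, M5=1 [stuck-at-1], M6=1, M7=1 → 1 — matches
  M2 stuck-at-1: M1=1, M2=1 [stuck-at-1], M3=1, M4=1, M5=1, M6=0, M7=0 → 0 — eliminated
Only M5 stuck-at-1 reproduces the observed 1.

M5 stuck-at-1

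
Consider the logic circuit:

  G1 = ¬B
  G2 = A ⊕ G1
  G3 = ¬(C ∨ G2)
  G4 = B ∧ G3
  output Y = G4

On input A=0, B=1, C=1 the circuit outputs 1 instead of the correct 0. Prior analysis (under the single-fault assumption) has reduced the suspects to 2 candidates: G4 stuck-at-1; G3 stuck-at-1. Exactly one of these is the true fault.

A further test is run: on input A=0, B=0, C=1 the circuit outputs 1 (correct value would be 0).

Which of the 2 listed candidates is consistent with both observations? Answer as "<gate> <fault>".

Evaluate each candidate on input A=0, B=0, C=1:
  G4 stuck-at-1: G1=1, G2=1, G3=0, G4=1 [stuck-at-1] → 1 — matches
  G3 stuck-at-1: G1=1, G2=1, G3=1 [stuck-at-1], G4=0 → 0 — eliminated
Only G4 stuck-at-1 reproduces the observed 1.

G4 stuck-at-1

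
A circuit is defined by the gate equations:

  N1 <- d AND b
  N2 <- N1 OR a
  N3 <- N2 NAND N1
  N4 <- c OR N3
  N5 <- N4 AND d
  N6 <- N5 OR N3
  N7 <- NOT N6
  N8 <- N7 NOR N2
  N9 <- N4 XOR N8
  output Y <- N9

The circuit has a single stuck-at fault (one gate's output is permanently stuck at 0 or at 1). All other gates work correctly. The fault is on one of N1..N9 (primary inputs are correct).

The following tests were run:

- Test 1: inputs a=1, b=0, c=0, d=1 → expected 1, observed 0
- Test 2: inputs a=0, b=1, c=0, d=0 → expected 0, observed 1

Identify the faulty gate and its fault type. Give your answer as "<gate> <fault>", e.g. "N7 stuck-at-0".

Fault-free values for test 1 (a=1, b=0, c=0, d=1): N1=0, N2=1, N3=1, N4=1, N5=1, N6=1, N7=0, N8=0, N9=1, giving Y=1. Observed 0.
Test 1: faults giving observed 0 are {N1 stuck-at-1, N2 stuck-at-0, N3 stuck-at-0, N4 stuck-at-0, N8 stuck-at-1, N9 stuck-at-0}.
Test 2 (a=0, b=1, c=0, d=0): fault-free N1=0, N2=0, N3=1, N4=1, N5=0, N6=1, N7=0, N8=1, N9=0 → 0; observed 1. Eliminates N1 stuck-at-1, N2 stuck-at-0, N3 stuck-at-0, N8 stuck-at-1, N9 stuck-at-0.
Only N4 stuck-at-0 is consistent with every test.

N4 stuck-at-0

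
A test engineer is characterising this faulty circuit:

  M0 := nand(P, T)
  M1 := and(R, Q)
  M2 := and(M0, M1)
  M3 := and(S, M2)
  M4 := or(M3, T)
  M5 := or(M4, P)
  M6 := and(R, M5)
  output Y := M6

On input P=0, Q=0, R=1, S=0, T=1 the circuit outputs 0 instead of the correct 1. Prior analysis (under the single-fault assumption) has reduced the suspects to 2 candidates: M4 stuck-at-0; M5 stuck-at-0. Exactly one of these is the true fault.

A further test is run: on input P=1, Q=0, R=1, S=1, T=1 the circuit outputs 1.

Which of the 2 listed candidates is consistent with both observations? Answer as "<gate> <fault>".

Evaluate each candidate on input P=1, Q=0, R=1, S=1, T=1:
  M4 stuck-at-0: M0=0, M1=0, M2=0, M3=0, M4=0 [stuck-at-0], M5=1, M6=1 → 1 — matches
  M5 stuck-at-0: M0=0, M1=0, M2=0, M3=0, M4=1, M5=0 [stuck-at-0], M6=0 → 0 — eliminated
Only M4 stuck-at-0 reproduces the observed 1.

M4 stuck-at-0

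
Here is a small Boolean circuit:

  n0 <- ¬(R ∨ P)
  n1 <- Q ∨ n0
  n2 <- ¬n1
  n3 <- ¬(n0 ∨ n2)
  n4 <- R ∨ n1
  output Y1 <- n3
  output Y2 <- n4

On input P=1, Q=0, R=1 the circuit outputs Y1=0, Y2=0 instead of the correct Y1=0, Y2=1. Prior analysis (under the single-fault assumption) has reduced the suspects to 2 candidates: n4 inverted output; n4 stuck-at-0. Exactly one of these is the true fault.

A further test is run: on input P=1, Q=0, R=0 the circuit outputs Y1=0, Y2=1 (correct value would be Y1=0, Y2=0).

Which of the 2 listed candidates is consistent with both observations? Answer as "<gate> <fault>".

n4 inverted output

Evaluate each candidate on input P=1, Q=0, R=0:
  n4 inverted output: n0=0, n1=0, n2=1, n3=0, n4=1 [inverted output] → Y1=0, Y2=1 — matches
  n4 stuck-at-0: n0=0, n1=0, n2=1, n3=0, n4=0 [stuck-at-0] → Y1=0, Y2=0 — eliminated
Only n4 inverted output reproduces the observed Y1=0, Y2=1.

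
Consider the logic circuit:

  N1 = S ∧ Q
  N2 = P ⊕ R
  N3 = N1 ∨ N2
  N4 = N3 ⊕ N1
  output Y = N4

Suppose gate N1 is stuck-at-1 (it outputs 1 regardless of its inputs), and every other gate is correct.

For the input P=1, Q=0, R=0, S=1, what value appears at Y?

0

Propagate with N1 forced: N1=1 [stuck-at-1], N2=1, N3=1, N4=0.
So Y = 0. (Without the fault it would be 1.)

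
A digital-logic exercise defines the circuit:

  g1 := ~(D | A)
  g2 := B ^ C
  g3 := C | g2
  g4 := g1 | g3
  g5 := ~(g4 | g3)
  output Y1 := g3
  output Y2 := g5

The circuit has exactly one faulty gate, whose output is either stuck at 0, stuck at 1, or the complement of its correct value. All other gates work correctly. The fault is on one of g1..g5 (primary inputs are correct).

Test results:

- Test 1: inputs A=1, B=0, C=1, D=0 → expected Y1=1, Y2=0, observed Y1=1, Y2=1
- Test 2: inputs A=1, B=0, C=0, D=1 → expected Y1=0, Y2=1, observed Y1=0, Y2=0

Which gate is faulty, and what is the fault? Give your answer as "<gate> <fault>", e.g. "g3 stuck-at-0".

g5 inverted output

Fault-free values for test 1 (A=1, B=0, C=1, D=0): g1=0, g2=1, g3=1, g4=1, g5=0, giving Y1=1, Y2=0. Observed Y1=1, Y2=1.
Test 1: faults giving observed Y1=1, Y2=1 are {g5 stuck-at-1, g5 inverted output}.
Test 2 (A=1, B=0, C=0, D=1): fault-free g1=0, g2=0, g3=0, g4=0, g5=1 → Y1=0, Y2=1; observed Y1=0, Y2=0. Eliminates g5 stuck-at-1.
Only g5 inverted output is consistent with every test.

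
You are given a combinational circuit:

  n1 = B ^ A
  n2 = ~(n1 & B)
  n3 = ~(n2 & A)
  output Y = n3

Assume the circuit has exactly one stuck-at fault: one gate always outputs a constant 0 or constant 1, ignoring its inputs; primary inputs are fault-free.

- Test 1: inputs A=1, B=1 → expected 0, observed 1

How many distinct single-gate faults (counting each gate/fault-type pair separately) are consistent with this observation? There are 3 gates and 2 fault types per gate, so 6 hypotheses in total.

3

Fault-free: n1=0, n2=1, n3=0 → 0. Observed 1.
  n1 stuck-at-0: output 0 ✗
  n1 stuck-at-1: output 1 ✓
  n2 stuck-at-0: output 1 ✓
  n2 stuck-at-1: output 0 ✗
  n3 stuck-at-0: output 0 ✗
  n3 stuck-at-1: output 1 ✓
Consistent faults: {n1 stuck-at-1, n2 stuck-at-0, n3 stuck-at-1} — 3 in all.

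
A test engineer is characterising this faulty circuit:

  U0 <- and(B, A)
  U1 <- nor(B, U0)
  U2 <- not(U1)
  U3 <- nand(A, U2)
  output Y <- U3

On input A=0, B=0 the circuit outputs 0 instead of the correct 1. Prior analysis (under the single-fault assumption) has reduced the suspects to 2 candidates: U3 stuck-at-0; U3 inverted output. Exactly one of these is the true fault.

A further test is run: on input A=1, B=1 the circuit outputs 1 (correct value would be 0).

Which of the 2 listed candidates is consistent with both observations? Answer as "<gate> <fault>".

Evaluate each candidate on input A=1, B=1:
  U3 stuck-at-0: U0=1, U1=0, U2=1, U3=0 [stuck-at-0] → 0 — eliminated
  U3 inverted output: U0=1, U1=0, U2=1, U3=1 [inverted output] → 1 — matches
Only U3 inverted output reproduces the observed 1.

U3 inverted output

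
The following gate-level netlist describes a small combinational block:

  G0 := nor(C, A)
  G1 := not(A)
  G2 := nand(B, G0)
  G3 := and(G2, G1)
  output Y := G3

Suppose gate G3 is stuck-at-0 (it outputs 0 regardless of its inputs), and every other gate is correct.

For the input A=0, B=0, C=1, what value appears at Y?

Propagate with G3 forced: G0=0, G1=1, G2=1, G3=0 [stuck-at-0].
So Y = 0. (Without the fault it would be 1.)

0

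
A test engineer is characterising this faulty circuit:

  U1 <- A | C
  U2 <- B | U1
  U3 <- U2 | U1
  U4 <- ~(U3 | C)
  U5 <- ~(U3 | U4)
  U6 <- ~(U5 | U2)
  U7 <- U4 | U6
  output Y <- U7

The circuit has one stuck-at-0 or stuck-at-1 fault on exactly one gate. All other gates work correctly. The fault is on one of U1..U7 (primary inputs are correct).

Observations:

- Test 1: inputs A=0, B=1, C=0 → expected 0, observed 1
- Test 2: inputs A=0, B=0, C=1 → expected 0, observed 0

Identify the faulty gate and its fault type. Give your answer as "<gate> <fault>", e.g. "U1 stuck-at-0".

U3 stuck-at-0

Fault-free values for test 1 (A=0, B=1, C=0): U1=0, U2=1, U3=1, U4=0, U5=0, U6=0, U7=0, giving Y=0. Observed 1.
Test 1: faults giving observed 1 are {U2 stuck-at-0, U3 stuck-at-0, U4 stuck-at-1, U6 stuck-at-1, U7 stuck-at-1}.
Test 2 (A=0, B=0, C=1): fault-free U1=1, U2=1, U3=1, U4=0, U5=0, U6=0, U7=0 → 0; observed 0. Eliminates U2 stuck-at-0, U4 stuck-at-1, U6 stuck-at-1, U7 stuck-at-1.
Only U3 stuck-at-0 is consistent with every test.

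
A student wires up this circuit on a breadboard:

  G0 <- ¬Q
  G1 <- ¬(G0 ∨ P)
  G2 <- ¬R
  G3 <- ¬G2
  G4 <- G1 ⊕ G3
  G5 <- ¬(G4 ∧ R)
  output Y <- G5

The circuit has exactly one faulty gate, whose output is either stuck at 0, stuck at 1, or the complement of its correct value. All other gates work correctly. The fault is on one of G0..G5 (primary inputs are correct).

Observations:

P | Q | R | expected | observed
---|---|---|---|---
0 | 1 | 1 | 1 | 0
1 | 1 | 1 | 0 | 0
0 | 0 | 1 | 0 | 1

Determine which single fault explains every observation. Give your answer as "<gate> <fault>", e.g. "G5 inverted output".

Fault-free values for test 1 (P=0, Q=1, R=1): G0=0, G1=1, G2=0, G3=1, G4=0, G5=1, giving Y=1. Observed 0.
Test 1: faults giving observed 0 are {G0 stuck-at-1, G0 inverted output, G1 stuck-at-0, G1 inverted output, G2 stuck-at-1, G2 inverted output, G3 stuck-at-0, G3 inverted output, G4 stuck-at-1, G4 inverted output, G5 stuck-at-0, G5 inverted output}.
Test 2 (P=1, Q=1, R=1): fault-free G0=0, G1=0, G2=0, G3=1, G4=1, G5=0 → 0; observed 0. Eliminates G1 inverted output, G2 stuck-at-1, G2 inverted output, G3 stuck-at-0, G3 inverted output, G4 inverted output, G5 inverted output.
Test 3 (P=0, Q=0, R=1): fault-free G0=1, G1=0, G2=0, G3=1, G4=1, G5=0 → 0; observed 1. Eliminates G0 stuck-at-1, G1 stuck-at-0, G4 stuck-at-1, G5 stuck-at-0.
Only G0 inverted output is consistent with every test.

G0 inverted output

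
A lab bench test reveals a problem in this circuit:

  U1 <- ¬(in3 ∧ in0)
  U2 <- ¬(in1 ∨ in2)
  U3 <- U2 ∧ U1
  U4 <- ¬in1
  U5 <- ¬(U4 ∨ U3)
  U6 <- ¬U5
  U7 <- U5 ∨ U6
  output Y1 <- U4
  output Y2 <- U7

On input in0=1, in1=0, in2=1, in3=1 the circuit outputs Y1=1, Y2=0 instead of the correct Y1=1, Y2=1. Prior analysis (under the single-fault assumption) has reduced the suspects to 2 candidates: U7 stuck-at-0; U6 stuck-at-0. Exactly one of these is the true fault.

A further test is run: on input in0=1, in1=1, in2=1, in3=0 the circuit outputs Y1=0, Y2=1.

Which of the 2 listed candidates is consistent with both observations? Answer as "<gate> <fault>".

U6 stuck-at-0

Evaluate each candidate on input in0=1, in1=1, in2=1, in3=0:
  U7 stuck-at-0: U1=1, U2=0, U3=0, U4=0, U5=1, U6=0, U7=0 [stuck-at-0] → Y1=0, Y2=0 — eliminated
  U6 stuck-at-0: U1=1, U2=0, U3=0, U4=0, U5=1, U6=0 [stuck-at-0], U7=1 → Y1=0, Y2=1 — matches
Only U6 stuck-at-0 reproduces the observed Y1=0, Y2=1.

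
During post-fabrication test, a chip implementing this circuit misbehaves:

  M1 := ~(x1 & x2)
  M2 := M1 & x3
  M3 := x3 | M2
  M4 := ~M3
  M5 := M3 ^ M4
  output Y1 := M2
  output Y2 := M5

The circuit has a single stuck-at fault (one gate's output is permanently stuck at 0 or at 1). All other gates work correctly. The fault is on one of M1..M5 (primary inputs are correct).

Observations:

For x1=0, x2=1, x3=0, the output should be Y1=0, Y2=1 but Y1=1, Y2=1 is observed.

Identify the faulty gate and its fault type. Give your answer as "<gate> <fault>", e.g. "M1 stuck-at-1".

M2 stuck-at-1

Fault-free values for test 1 (x1=0, x2=1, x3=0): M1=1, M2=0, M3=0, M4=1, M5=1, giving Y1=0, Y2=1. Observed Y1=1, Y2=1.
Test 1: faults giving observed Y1=1, Y2=1 are {M2 stuck-at-1}.
Only M2 stuck-at-1 is consistent with every test.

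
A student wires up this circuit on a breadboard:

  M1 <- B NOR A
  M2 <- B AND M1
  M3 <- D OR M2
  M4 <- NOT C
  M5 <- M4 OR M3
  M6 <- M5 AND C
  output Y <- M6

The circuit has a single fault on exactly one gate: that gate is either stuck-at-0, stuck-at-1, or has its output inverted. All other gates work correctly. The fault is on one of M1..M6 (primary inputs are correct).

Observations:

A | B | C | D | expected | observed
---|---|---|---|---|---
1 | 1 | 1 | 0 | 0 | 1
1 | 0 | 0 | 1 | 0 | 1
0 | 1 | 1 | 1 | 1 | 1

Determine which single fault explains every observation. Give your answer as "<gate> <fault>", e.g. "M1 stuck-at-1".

M6 stuck-at-1

Fault-free values for test 1 (A=1, B=1, C=1, D=0): M1=0, M2=0, M3=0, M4=0, M5=0, M6=0, giving Y=0. Observed 1.
Test 1: faults giving observed 1 are {M1 stuck-at-1, M1 inverted output, M2 stuck-at-1, M2 inverted output, M3 stuck-at-1, M3 inverted output, M4 stuck-at-1, M4 inverted output, M5 stuck-at-1, M5 inverted output, M6 stuck-at-1, M6 inverted output}.
Test 2 (A=1, B=0, C=0, D=1): fault-free M1=0, M2=0, M3=1, M4=1, M5=1, M6=0 → 0; observed 1. Eliminates M1 stuck-at-1, M1 inverted output, M2 stuck-at-1, M2 inverted output, M3 stuck-at-1, M3 inverted output, M4 stuck-at-1, M4 inverted output, M5 stuck-at-1, M5 inverted output.
Test 3 (A=0, B=1, C=1, D=1): fault-free M1=0, M2=0, M3=1, M4=0, M5=1, M6=1 → 1; observed 1. Eliminates M6 inverted output.
Only M6 stuck-at-1 is consistent with every test.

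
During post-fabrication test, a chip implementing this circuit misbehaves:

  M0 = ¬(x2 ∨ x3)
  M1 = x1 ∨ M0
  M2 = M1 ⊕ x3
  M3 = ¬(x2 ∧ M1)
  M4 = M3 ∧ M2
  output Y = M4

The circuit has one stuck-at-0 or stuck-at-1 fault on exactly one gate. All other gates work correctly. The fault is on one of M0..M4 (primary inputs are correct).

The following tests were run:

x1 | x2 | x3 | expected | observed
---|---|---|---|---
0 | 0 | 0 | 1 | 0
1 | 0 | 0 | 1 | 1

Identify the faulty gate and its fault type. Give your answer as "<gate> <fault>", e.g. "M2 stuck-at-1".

Fault-free values for test 1 (x1=0, x2=0, x3=0): M0=1, M1=1, M2=1, M3=1, M4=1, giving Y=1. Observed 0.
Test 1: faults giving observed 0 are {M0 stuck-at-0, M1 stuck-at-0, M2 stuck-at-0, M3 stuck-at-0, M4 stuck-at-0}.
Test 2 (x1=1, x2=0, x3=0): fault-free M0=1, M1=1, M2=1, M3=1, M4=1 → 1; observed 1. Eliminates M1 stuck-at-0, M2 stuck-at-0, M3 stuck-at-0, M4 stuck-at-0.
Only M0 stuck-at-0 is consistent with every test.

M0 stuck-at-0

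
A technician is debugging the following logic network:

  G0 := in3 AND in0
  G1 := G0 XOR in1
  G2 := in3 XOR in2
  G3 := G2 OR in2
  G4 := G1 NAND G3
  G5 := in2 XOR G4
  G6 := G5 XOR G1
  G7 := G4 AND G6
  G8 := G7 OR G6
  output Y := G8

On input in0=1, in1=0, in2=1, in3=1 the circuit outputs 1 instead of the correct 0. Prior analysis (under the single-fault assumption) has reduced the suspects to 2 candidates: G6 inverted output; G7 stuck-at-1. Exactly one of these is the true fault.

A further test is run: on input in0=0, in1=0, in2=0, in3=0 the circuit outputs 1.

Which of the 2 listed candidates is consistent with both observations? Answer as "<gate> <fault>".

Evaluate each candidate on input in0=0, in1=0, in2=0, in3=0:
  G6 inverted output: G0=0, G1=0, G2=0, G3=0, G4=1, G5=1, G6=0 [inverted output], G7=0, G8=0 → 0 — eliminated
  G7 stuck-at-1: G0=0, G1=0, G2=0, G3=0, G4=1, G5=1, G6=1, G7=1 [stuck-at-1], G8=1 → 1 — matches
Only G7 stuck-at-1 reproduces the observed 1.

G7 stuck-at-1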